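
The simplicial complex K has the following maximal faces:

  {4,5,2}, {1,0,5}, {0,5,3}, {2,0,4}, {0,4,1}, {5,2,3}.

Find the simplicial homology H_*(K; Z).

Fix the vertex order 0 < 1 < 2 < 3 < 4 < 5 and write every simplex with vertices in increasing order. Then dim K = 2 and the simplices of K are:

  0-simplices (6): [0], [1], [2], [3], [4], [5]
  1-simplices (12): [0,1], [0,2], [0,3], [0,4], [0,5], [1,4], [1,5], [2,3], [2,4], [2,5], [3,5], [4,5]
  2-simplices (6): [0,1,4], [0,1,5], [0,2,4], [0,3,5], [2,3,5], [2,4,5]

giving chain groups C_0 ≅ Z^6, C_1 ≅ Z^12, C_2 ≅ Z^6.

Boundary ∂_1: C_1 → C_0 is given by ∂[p,q] = [q] − [p].
The 6×12 boundary matrix has rank 5 and Smith normal form diag(1,1,1,1,1).

∂_2: C_2 → C_1 maps a triangle to the signed sum of its edges. For instance
  ∂[2,3,5] = [3,5] − [2,5] + [2,3],
  ∂[0,1,4] = [1,4] − [0,4] + [0,1].
As a 12×6 matrix over Z this has rank 6, with invariant factors (1,1,1,1,1,1).

Computing H_k = (kernel of ∂_k) / (image of ∂_{k+1}):

  H_0: rank C_0 − rank ∂_1 = 6 − 5 = 1, and the invariant factors of ∂_1 are all 1, so H_0 ≅ Z.
  H_1: rank ker ∂_1 − rank ∂_2 = (12 − 5) − 6 = 1, and the invariant factors of ∂_2 are all 1, so H_1 ≅ Z.
  H_2: rank ker ∂_2 − rank ∂_3 = (6 − 6) − 0 = 0, and there is no ∂_3, so H_2 ≅ 0.

(K is a triangulation of the cylinder S^1 x I.)

H_0 = Z,  H_1 = Z,  H_2 = 0.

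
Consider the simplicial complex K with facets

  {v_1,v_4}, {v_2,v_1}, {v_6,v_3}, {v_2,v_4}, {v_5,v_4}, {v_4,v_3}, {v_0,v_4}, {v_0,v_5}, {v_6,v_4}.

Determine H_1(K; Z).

H_1 ≅ Z^3.

Fix the vertex order v_0 < v_1 < v_2 < v_3 < v_4 < v_5 < v_6 and write every simplex with vertices in increasing order. Then dim K = 1 and the simplices of K are:

  0-simplices (7): [v_0], [v_1], [v_2], [v_3], [v_4], [v_5], [v_6]
  1-simplices (9): [v_0,v_4], [v_0,v_5], [v_1,v_2], [v_1,v_4], [v_2,v_4], [v_3,v_4], [v_3,v_6], [v_4,v_5], [v_4,v_6]

giving chain groups C_0 ≅ Z^7, C_1 ≅ Z^9.

Boundary ∂_1: C_1 → C_0 maps an edge to its endpoints' difference, ∂[p,q] = q − p. For instance
  ∂[v_0,v_5] = [v_5] − [v_0].
As a 7×9 matrix over Z this has rank 6, with invariant factors (1,1,1,1,1,1).

Reading off H_k = ker ∂_k / im ∂_{k+1}:

  H_1: rank ker ∂_1 − rank ∂_2 = (9 − 6) − 0 = 3, and there is no ∂_2, so H_1 = Z^3.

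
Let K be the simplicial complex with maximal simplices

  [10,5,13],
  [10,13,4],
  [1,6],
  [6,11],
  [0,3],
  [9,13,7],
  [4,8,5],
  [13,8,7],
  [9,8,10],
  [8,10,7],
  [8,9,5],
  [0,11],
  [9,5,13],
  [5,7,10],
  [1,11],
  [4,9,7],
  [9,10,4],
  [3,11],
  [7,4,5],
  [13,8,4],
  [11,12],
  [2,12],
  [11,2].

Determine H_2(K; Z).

We work with the vertex ordering 0 < 1 < 2 < 3 < 4 < 5 < 6 < 7 < 8 < 9 < 10 < 11 < 12 < 13. The simplices of K, each written with vertices in increasing order, are:

  0-simplices (14): [0], [1], [2], [3], [4], [5], [6], [7], [8], [9], [10], [11], [12], [13]
  1-simplices (30): (30 of them)
  2-simplices (14): [4,5,7], [4,5,8], [4,7,9], [4,8,13], [4,9,10], [4,10,13], [5,7,10], [5,8,9], [5,9,13], [5,10,13], [7,8,10], [7,8,13], [7,9,13], [8,9,10]

giving chain groups C_0 ≅ Z^14, C_1 ≅ Z^30, C_2 ≅ Z^14.

Boundary ∂_1: C_1 → C_0 maps an edge to its endpoints' difference, ∂[p,q] = q − p. For instance
  ∂[3,11] = [11] − [3].
This gives a 14×30 integer matrix of rank 12; reducing to Smith normal form yields diagonal entries (1,1,1,1,1,1,1,1,1,1,1,1).

∂_2: C_2 → C_1 acts by ∂[p,q,r] = [q,r] − [p,r] + [p,q]. For instance
  ∂[5,10,13] = [10,13] − [5,13] + [5,10],
  ∂[4,7,9] = [7,9] − [4,9] + [4,7].
As a 30×14 matrix over Z this has rank 13, with invariant factors (1,1,1,1,1,1,1,1,1,1,1,1,1).

Reading off H_k = ker ∂_k / im ∂_{k+1}:

  H_2: rank ker ∂_2 − rank ∂_3 = (14 − 13) − 0 = 1, and there is no ∂_3, so H_2 ≅ Z.

H_2 ≅ Z.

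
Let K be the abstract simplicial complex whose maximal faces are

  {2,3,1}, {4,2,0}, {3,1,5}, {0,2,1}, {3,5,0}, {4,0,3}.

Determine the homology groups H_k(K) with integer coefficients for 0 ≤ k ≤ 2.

Order the vertices as 0 < 1 < 2 < 3 < 4 < 5. Listing each simplex with vertices in this order, K has dimension 2 with simplices:

  0-simplices (6): [0], [1], [2], [3], [4], [5]
  1-simplices (12): [0,1], [0,2], [0,3], [0,4], [0,5], [1,2], [1,3], [1,5], [2,3], [2,4], [3,4], [3,5]
  2-simplices (6): [0,1,2], [0,2,4], [0,3,4], [0,3,5], [1,2,3], [1,3,5]

giving chain groups C_0 ≅ Z^6, C_1 ≅ Z^12, C_2 ≅ Z^6.

The boundary map ∂_1: C_1 → C_0 maps an edge to its endpoints' difference, ∂[p,q] = q − p.
The resulting 6×12 matrix has rank 5, and its Smith normal form has invariant factors (1,1,1,1,1).

Boundary ∂_2: C_2 → C_1 maps a triangle to the signed sum of its edges. For instance
  ∂[1,2,3] = [2,3] − [1,3] + [1,2],
  ∂[0,1,2] = [1,2] − [0,2] + [0,1].
The 12×6 boundary matrix has rank 6 and Smith normal form diag(1,1,1,1,1,1).

Reading off H_k = ker ∂_k / im ∂_{k+1}:

  H_0: rank C_0 − rank ∂_1 = 6 − 5 = 1, and the invariant factors of ∂_1 are all 1, so H_0 = Z.
  H_1: rank ker ∂_1 − rank ∂_2 = (12 − 5) − 6 = 1, and the invariant factors of ∂_2 are all 1, so H_1 = Z.
  H_2: rank ker ∂_2 − rank ∂_3 = (6 − 6) − 0 = 0, and there is no ∂_3, so H_2 = 0.

As a check, the Euler characteristic is 6 − 12 + 6 = 0, which agrees with 1 − 1 + 0 = 0.
(K is a triangulation of the cylinder S^1 x I.)

H_0 ≅ Z,  H_1 ≅ Z,  H_2 = 0.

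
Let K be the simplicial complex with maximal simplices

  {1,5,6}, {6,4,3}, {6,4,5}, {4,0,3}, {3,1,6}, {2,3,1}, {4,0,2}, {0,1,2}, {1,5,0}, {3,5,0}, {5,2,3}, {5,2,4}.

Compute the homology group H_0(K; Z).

Fix the vertex order 0 < 1 < 2 < 3 < 4 < 5 < 6 and write every simplex with vertices in increasing order. Then dim K = 2 and the simplices of K are:

  0-simplices (7): [0], [1], [2], [3], [4], [5], [6]
  1-simplices (18): [0,1], [0,2], [0,3], [0,4], [0,5], [1,2], [1,3], [1,5], [1,6], [2,3], [2,4], [2,5], [3,4], [3,5], [3,6], [4,5], [4,6], [5,6]
  2-simplices (12): [0,1,2], [0,1,5], [0,2,4], [0,3,4], [0,3,5], [1,2,3], [1,3,6], [1,5,6], [2,3,5], [2,4,5], [3,4,6], [4,5,6]

giving chain groups C_0 ≅ Z^7, C_1 ≅ Z^18, C_2 ≅ Z^12.

Boundary ∂_1: C_1 → C_0 sends each edge [p,q] (with p < q) to q − p.
The 7×18 boundary matrix has rank 6 and Smith normal form diag(1,1,1,1,1,1).

Boundary ∂_2: C_2 → C_1 acts by ∂[p,q,r] = [q,r] − [p,r] + [p,q]. For instance
  ∂[1,3,6] = [3,6] − [1,6] + [1,3],
  ∂[3,4,6] = [4,6] − [3,6] + [3,4].
The 18×12 boundary matrix has rank 12 and Smith normal form diag(1,1,1,1,1,1,1,1,1,1,1,2).

Computing H_k = (kernel of ∂_k) / (image of ∂_{k+1}):

  H_0: rank C_0 − rank ∂_1 = 7 − 6 = 1, and the invariant factors of ∂_1 are all 1, so H_0 ≅ Z.

H_0 = Z.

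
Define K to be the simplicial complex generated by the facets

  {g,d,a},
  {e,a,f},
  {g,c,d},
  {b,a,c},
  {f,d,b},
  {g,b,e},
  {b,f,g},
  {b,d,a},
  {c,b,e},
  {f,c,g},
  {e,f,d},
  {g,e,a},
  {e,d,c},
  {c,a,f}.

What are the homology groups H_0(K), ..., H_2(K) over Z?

H_0 ≅ Z,  H_1 ≅ Z^2,  H_2 ≅ Z.

Take the total order a < b < c < d < e < f < g on the vertex set. Then K (dimension 2) consists of the simplices:

  0-simplices (7): a, b, c, d, e, f, g
  1-simplices (21): ab, ac, ad, ae, af, ag, bc, bd, be, bf, bg, cd, ce, cf, cg, de, df, dg, ef, eg, fg
  2-simplices (14): abc, abd, acf, adg, aef, aeg, bce, bdf, beg, bfg, cde, cdg, cfg, def

so the chain groups are C_0 ≅ Z^7, C_1 ≅ Z^21, C_2 ≅ Z^14.

Boundary ∂_1: C_1 → C_0 is given by ∂[p,q] = [q] − [p]. For instance
  ∂ab = b − a.
The resulting 7×21 matrix has rank 6, and its Smith normal form has invariant factors (1,1,1,1,1,1).

The boundary map ∂_2: C_2 → C_1 sends each 2-simplex [p,q,r] to [q,r] − [p,r] + [p,q]. For instance
  ∂acf = cf − af + ac,
  ∂abc = bc − ac + ab.
As a 21×14 matrix over Z this has rank 13, with invariant factors (1,1,1,1,1,1,1,1,1,1,1,1,1).

Reading off H_k = ker ∂_k / im ∂_{k+1}:

  H_0: rank C_0 − rank ∂_1 = 7 − 6 = 1, and the invariant factors of ∂_1 are all 1, so H_0 ≅ Z.
  H_1: rank ker ∂_1 − rank ∂_2 = (21 − 6) − 13 = 2, and the invariant factors of ∂_2 are all 1, so H_1 ≅ Z^2.
  H_2: rank ker ∂_2 − rank ∂_3 = (14 − 13) − 0 = 1, and there is no ∂_3, so H_2 ≅ Z.

As a check, the Euler characteristic is 7 − 21 + 14 = 0, which agrees with 1 − 2 + 1 = 0.
(K is a triangulation of the torus T^2.)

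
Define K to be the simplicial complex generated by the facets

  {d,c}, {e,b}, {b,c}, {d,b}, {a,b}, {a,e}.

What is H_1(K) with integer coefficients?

Order the vertices as a < b < c < d < e. Listing each simplex with vertices in this order, K has dimension 1 with simplices:

  0-simplices (5): a, b, c, d, e
  1-simplices (6): ab, ae, bc, bd, be, cd

giving chain groups C_0 ≅ Z^5, C_1 ≅ Z^6.

The boundary map ∂_1: C_1 → C_0 maps an edge to its endpoints' difference, ∂[p,q] = q − p. For instance
  ∂cd = d − c.
This gives a 5×6 integer matrix of rank 4; reducing to Smith normal form yields diagonal entries (1,1,1,1).

Computing H_k = (kernel of ∂_k) / (image of ∂_{k+1}):

  H_1: rank ker ∂_1 − rank ∂_2 = (6 − 4) − 0 = 2, and there is no ∂_2, so H_1 ≅ Z^2.

H_1 = Z^2.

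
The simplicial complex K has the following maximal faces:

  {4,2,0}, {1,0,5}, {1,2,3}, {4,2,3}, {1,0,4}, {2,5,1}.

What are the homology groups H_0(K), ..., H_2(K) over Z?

H_0 = Z,  H_1 = Z,  H_2 = 0.

K has 6 vertices, 12 edges, 6 triangles.
rank ∂_0 = 0, rank ∂_1 = 5 ⇒ b_0 = 6 − 0 − 5 = 1; all invariant factors of ∂_1 are 1 so no torsion. So H_0 = Z.
rank ∂_1 = 5, rank ∂_2 = 6 ⇒ b_1 = 12 − 5 − 6 = 1; all invariant factors of ∂_2 are 1 so no torsion. So H_1 = Z.
rank ∂_2 = 6, rank ∂_3 = 0 ⇒ b_2 = 6 − 6 − 0 = 0. So H_2 = 0.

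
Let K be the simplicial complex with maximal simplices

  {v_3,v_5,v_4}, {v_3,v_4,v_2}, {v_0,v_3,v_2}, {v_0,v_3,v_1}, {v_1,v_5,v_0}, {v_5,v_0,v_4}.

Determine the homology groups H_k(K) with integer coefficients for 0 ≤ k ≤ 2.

H_0 ≅ Z,  H_1 ≅ Z,  H_2 = 0.

Fix the vertex order v_0 < v_1 < v_2 < v_3 < v_4 < v_5 and write every simplex with vertices in increasing order. Then dim K = 2 and the simplices of K are:

  0-simplices (6): [v_0], [v_1], [v_2], [v_3], [v_4], [v_5]
  1-simplices (12): [v_0,v_1], [v_0,v_2], [v_0,v_3], [v_0,v_4], [v_0,v_5], [v_1,v_3], [v_1,v_5], [v_2,v_3], [v_2,v_4], [v_3,v_4], [v_3,v_5], [v_4,v_5]
  2-simplices (6): [v_0,v_1,v_3], [v_0,v_1,v_5], [v_0,v_2,v_3], [v_0,v_4,v_5], [v_2,v_3,v_4], [v_3,v_4,v_5]

so the chain groups are C_0 ≅ Z^6, C_1 ≅ Z^12, C_2 ≅ Z^6.

Boundary ∂_1: C_1 → C_0 sends each edge [p,q] (with p < q) to q − p.
The resulting 6×12 matrix has rank 5, and its Smith normal form has invariant factors (1,1,1,1,1).

The boundary map ∂_2: C_2 → C_1 sends each 2-simplex [p,q,r] to [q,r] − [p,r] + [p,q]. For instance
  ∂[v_2,v_3,v_4] = [v_3,v_4] − [v_2,v_4] + [v_2,v_3],
  ∂[v_0,v_4,v_5] = [v_4,v_5] − [v_0,v_5] + [v_0,v_4].
This gives a 12×6 integer matrix of rank 6; reducing to Smith normal form yields diagonal entries (1,1,1,1,1,1).

Reading off H_k = ker ∂_k / im ∂_{k+1}:

  H_0: rank C_0 − rank ∂_1 = 6 − 5 = 1, and the invariant factors of ∂_1 are all 1, so H_0 ≅ Z.
  H_1: rank ker ∂_1 − rank ∂_2 = (12 − 5) − 6 = 1, and the invariant factors of ∂_2 are all 1, so H_1 ≅ Z.
  H_2: rank ker ∂_2 − rank ∂_3 = (6 − 6) − 0 = 0, and there is no ∂_3, so H_2 ≅ 0.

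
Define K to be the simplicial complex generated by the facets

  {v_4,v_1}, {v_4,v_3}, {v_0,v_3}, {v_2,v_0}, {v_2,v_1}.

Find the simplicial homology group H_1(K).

H_1 = Z.

Take the total order v_0 < v_1 < v_2 < v_3 < v_4 on the vertex set. Then K (dimension 1) consists of the simplices:

  0-simplices (5): [v_0], [v_1], [v_2], [v_3], [v_4]
  1-simplices (5): [v_0,v_2], [v_0,v_3], [v_1,v_2], [v_1,v_4], [v_3,v_4]

so the chain groups are C_0 ≅ Z^5, C_1 ≅ Z^5.

Boundary ∂_1: C_1 → C_0 sends each edge [p,q] (with p < q) to q − p.
This gives a 5×5 integer matrix of rank 4; reducing to Smith normal form yields diagonal entries (1,1,1,1).

Reading off H_k = ker ∂_k / im ∂_{k+1}:

  H_1: rank ker ∂_1 − rank ∂_2 = (5 − 4) − 0 = 1, and there is no ∂_2, so H_1 ≅ Z.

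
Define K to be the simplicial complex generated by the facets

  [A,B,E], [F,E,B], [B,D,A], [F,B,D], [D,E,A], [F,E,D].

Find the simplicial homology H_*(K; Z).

We work with the vertex ordering A < B < D < E < F. The simplices of K, each written with vertices in increasing order, are:

  0-simplices (5): A, B, D, E, F
  1-simplices (9): AB, AD, AE, BD, BE, BF, DE, DF, EF
  2-simplices (6): ABD, ABE, ADE, BDF, BEF, DEF

Hence C_0 ≅ Z^5, C_1 ≅ Z^9, C_2 ≅ Z^6.

Boundary ∂_1: C_1 → C_0 sends each edge [p,q] (with p < q) to q − p.
This gives a 5×9 integer matrix of rank 4; reducing to Smith normal form yields diagonal entries (1,1,1,1).

The boundary map ∂_2: C_2 → C_1 acts by ∂[p,q,r] = [q,r] − [p,r] + [p,q]. For instance
  ∂DEF = EF − DF + DE,
  ∂ADE = DE − AE + AD.
The resulting 9×6 matrix has rank 5, and its Smith normal form has invariant factors (1,1,1,1,1).

From H_k ≅ ker(∂_k) / im(∂_{k+1}) we obtain:

  H_0: rank C_0 − rank ∂_1 = 5 − 4 = 1, and the invariant factors of ∂_1 are all 1, so H_0 = Z.
  H_1: rank ker ∂_1 − rank ∂_2 = (9 − 4) − 5 = 0, and the invariant factors of ∂_2 are all 1, so H_1 = 0.
  H_2: rank ker ∂_2 − rank ∂_3 = (6 − 5) − 0 = 1, and there is no ∂_3, so H_2 = Z.

H_0 ≅ Z,  H_1 = 0,  H_2 ≅ Z.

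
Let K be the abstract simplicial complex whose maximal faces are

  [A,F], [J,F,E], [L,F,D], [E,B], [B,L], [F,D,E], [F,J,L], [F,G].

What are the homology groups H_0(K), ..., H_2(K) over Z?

H_0 ≅ Z,  H_1 ≅ Z,  H_2 = 0.

Take the total order A < B < D < E < F < G < J < L on the vertex set. Then K (dimension 2) consists of the simplices:

  0-simplices (8): A, B, D, E, F, G, J, L
  1-simplices (12): AF, BE, BL, DE, DF, DL, EF, EJ, FG, FJ, FL, JL
  2-simplices (4): DEF, DFL, EFJ, FJL

so the chain groups are C_0 ≅ Z^8, C_1 ≅ Z^12, C_2 ≅ Z^4.

∂_1: C_1 → C_0 maps an edge to its endpoints' difference, ∂[p,q] = q − p. For instance
  ∂FJ = J − F.
The 8×12 boundary matrix has rank 7 and Smith normal form diag(1,1,1,1,1,1,1).

The boundary map ∂_2: C_2 → C_1 sends each 2-simplex [p,q,r] to [q,r] − [p,r] + [p,q]. For instance
  ∂DEF = EF − DF + DE,
  ∂EFJ = FJ − EJ + EF.
The resulting 12×4 matrix has rank 4, and its Smith normal form has invariant factors (1,1,1,1).

From H_k ≅ ker(∂_k) / im(∂_{k+1}) we obtain:

  H_0: rank C_0 − rank ∂_1 = 8 − 7 = 1, and the invariant factors of ∂_1 are all 1, so H_0 = Z.
  H_1: rank ker ∂_1 − rank ∂_2 = (12 − 7) − 4 = 1, and the invariant factors of ∂_2 are all 1, so H_1 = Z.
  H_2: rank ker ∂_2 − rank ∂_3 = (4 − 4) − 0 = 0, and there is no ∂_3, so H_2 = 0.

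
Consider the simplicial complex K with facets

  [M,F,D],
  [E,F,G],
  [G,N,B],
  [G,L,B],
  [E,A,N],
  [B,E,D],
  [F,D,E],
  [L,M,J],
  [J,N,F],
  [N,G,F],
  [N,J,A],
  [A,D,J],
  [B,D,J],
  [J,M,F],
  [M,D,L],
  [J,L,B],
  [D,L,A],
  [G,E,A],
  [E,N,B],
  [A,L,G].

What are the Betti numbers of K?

b_0 = 1, b_1 = 1, b_2 = 0.

K has 10 vertices, 30 edges, 20 triangles.
rank ∂_0 = 0, rank ∂_1 = 9 ⇒ b_0 = 10 − 0 − 9 = 1; all invariant factors of ∂_1 are 1 so no torsion. So H_0 = Z.
rank ∂_1 = 9, rank ∂_2 = 20 ⇒ b_1 = 30 − 9 − 20 = 1; ∂_2 has invariant factor(s) [2] giving torsion. So H_1 = Z ⊕ Z/2Z.
rank ∂_2 = 20, rank ∂_3 = 0 ⇒ b_2 = 20 − 20 − 0 = 0. So H_2 = 0.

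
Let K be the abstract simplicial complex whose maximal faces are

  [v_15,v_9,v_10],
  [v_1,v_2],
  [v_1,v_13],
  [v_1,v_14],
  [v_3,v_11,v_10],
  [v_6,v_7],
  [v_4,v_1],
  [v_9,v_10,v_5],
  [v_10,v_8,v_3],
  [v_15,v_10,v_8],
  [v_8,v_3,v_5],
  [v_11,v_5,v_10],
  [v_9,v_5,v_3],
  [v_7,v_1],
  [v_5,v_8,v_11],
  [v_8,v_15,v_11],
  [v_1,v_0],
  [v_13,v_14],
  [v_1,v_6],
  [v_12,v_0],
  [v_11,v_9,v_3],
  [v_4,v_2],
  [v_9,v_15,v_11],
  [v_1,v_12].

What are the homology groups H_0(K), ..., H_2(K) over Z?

Fix the vertex order v_0 < v_1 < v_2 < v_3 < v_4 < v_5 < v_6 < v_7 < v_8 < v_9 < v_10 < v_11 < v_12 < v_13 < v_14 < v_15 and write every simplex with vertices in increasing order. Then dim K = 2 and the simplices of K are:

  0-simplices (16): [v_0], [v_1], [v_2], [v_3], [v_4], [v_5], [v_6], [v_7], [v_8], [v_9], [v_10], [v_11], [v_12], [v_13], [v_14], [v_15]
  1-simplices (30): (30 of them)
  2-simplices (12): (12 of them)

giving chain groups C_0 ≅ Z^16, C_1 ≅ Z^30, C_2 ≅ Z^12.

Boundary ∂_1: C_1 → C_0 maps an edge to its endpoints' difference, ∂[p,q] = q − p.
This gives a 16×30 integer matrix of rank 14; reducing to Smith normal form yields diagonal entries (1,1,1,1,1,1,1,1,1,1,1,1,1,1).

∂_2: C_2 → C_1 acts by ∂[p,q,r] = [q,r] − [p,r] + [p,q]. For instance
  ∂[v_3,v_5,v_9] = [v_5,v_9] − [v_3,v_9] + [v_3,v_5],
  ∂[v_9,v_10,v_15] = [v_10,v_15] − [v_9,v_15] + [v_9,v_10].
As a 30×12 matrix over Z this has rank 12, with invariant factors (1,1,1,1,1,1,1,1,1,1,1,2).

Now H_k = ker ∂_k / im ∂_{k+1}, so:

  H_0: rank C_0 − rank ∂_1 = 16 − 14 = 2, and the invariant factors of ∂_1 are all 1, so H_0 ≅ Z^2.
  H_1: rank ker ∂_1 − rank ∂_2 = (30 − 14) − 12 = 4, and ∂_2 has invariant factor 2 > 1, so H_1 ≅ Z^4 ⊕ Z/2Z.
  H_2: rank ker ∂_2 − rank ∂_3 = (12 − 12) − 0 = 0, and there is no ∂_3, so H_2 ≅ 0.

(K is a triangulation of the disjoint union of a wedge of 4 circles and the real projective plane RP^2.)

H_0 = Z^2,  H_1 = Z^4 ⊕ Z/2Z,  H_2 = 0.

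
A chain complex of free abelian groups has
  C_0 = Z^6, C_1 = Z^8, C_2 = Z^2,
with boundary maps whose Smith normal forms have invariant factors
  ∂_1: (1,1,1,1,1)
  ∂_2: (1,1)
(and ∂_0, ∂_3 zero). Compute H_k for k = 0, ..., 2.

H_0: b_0 = 6 − 0 − 5 = 1; torsion from ∂_1 factors > 1: none. So H_0 = Z.
H_1: b_1 = 8 − 5 − 2 = 1; torsion from ∂_2 factors > 1: none. So H_1 = Z.
H_2: b_2 = 2 − 2 − 0 = 0; torsion from ∂_3 factors > 1: none. So H_2 = 0.

H_0 = Z,  H_1 = Z,  H_2 = 0.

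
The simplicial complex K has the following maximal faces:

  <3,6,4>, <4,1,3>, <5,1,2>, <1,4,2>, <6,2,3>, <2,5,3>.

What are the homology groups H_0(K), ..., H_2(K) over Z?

K has 6 vertices, 12 edges, 6 triangles.
rank ∂_0 = 0, rank ∂_1 = 5 ⇒ b_0 = 6 − 0 − 5 = 1; all invariant factors of ∂_1 are 1 so no torsion. So H_0 ≅ Z.
rank ∂_1 = 5, rank ∂_2 = 6 ⇒ b_1 = 12 − 5 − 6 = 1; all invariant factors of ∂_2 are 1 so no torsion. So H_1 ≅ Z.
rank ∂_2 = 6, rank ∂_3 = 0 ⇒ b_2 = 6 − 6 − 0 = 0. So H_2 ≅ 0.

H_0 ≅ Z,  H_1 ≅ Z,  H_2 = 0.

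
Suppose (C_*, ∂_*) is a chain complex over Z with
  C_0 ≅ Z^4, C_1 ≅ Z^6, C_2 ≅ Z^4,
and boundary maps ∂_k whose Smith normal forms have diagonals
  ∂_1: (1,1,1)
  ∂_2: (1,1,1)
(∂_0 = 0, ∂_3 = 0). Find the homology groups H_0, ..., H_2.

H_0 = Z,  H_1 = 0,  H_2 = Z.

H_0: b_0 = 4 − 0 − 3 = 1; torsion from ∂_1 factors > 1: none. So H_0 = Z.
H_1: b_1 = 6 − 3 − 3 = 0; torsion from ∂_2 factors > 1: none. So H_1 = 0.
H_2: b_2 = 4 − 3 − 0 = 1; torsion from ∂_3 factors > 1: none. So H_2 = Z.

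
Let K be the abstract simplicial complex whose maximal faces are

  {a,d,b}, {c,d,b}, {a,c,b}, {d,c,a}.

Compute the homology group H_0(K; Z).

H_0 = Z.

Take the total order a < b < c < d on the vertex set. Then K (dimension 2) consists of the simplices:

  0-simplices (4): a, b, c, d
  1-simplices (6): ab, ac, ad, bc, bd, cd
  2-simplices (4): abc, abd, acd, bcd

Hence C_0 ≅ Z^4, C_1 ≅ Z^6, C_2 ≅ Z^4.

∂_1: C_1 → C_0 is given by ∂[p,q] = [q] − [p].
This gives a 4×6 integer matrix of rank 3; reducing to Smith normal form yields diagonal entries (1,1,1).

The boundary map ∂_2: C_2 → C_1 acts by ∂[p,q,r] = [q,r] − [p,r] + [p,q]. For instance
  ∂abd = bd − ad + ab,
  ∂acd = cd − ad + ac.
As a 6×4 matrix over Z this has rank 3, with invariant factors (1,1,1).

Now H_k = ker ∂_k / im ∂_{k+1}, so:

  H_0: rank C_0 − rank ∂_1 = 4 − 3 = 1, and the invariant factors of ∂_1 are all 1, so H_0 ≅ Z.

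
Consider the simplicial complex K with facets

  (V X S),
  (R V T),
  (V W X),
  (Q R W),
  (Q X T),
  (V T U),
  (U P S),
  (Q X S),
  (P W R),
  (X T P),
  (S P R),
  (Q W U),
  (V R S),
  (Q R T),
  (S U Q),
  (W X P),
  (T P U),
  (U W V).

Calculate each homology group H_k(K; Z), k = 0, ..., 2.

H_0 = Z,  H_1 = Z^2,  H_2 = Z.

Order the vertices as P < Q < R < S < T < U < V < W < X. Listing each simplex with vertices in this order, K has dimension 2 with simplices:

  0-simplices (9): P, Q, R, S, T, U, V, W, X
  1-simplices (27): PR, PS, PT, PU, PW, PX, QR, QS, QT, QU, QW, QX, RS, RT, RV, RW, SU, SV, SX, TU, TV, TX, UV, UW, VW, VX, WX
  2-simplices (18): PRS, PRW, PSU, PTU, PTX, PWX, QRT, QRW, QSU, QSX, QTX, QUW, RSV, RTV, SVX, TUV, UVW, VWX

giving chain groups C_0 ≅ Z^9, C_1 ≅ Z^27, C_2 ≅ Z^18.

Boundary ∂_1: C_1 → C_0 sends each edge [p,q] (with p < q) to q − p. For instance
  ∂UW = W − U.
The 9×27 boundary matrix has rank 8 and Smith normal form diag(1,1,1,1,1,1,1,1).

∂_2: C_2 → C_1 acts by ∂[p,q,r] = [q,r] − [p,r] + [p,q]. For instance
  ∂TUV = UV − TV + TU,
  ∂QRW = RW − QW + QR.
The 27×18 boundary matrix has rank 17 and Smith normal form diag(1,1,1,1,1,1,1,1,1,1,1,1,1,1,1,1,1).

Computing H_k = (kernel of ∂_k) / (image of ∂_{k+1}):

  H_0: rank C_0 − rank ∂_1 = 9 − 8 = 1, and the invariant factors of ∂_1 are all 1, so H_0 = Z.
  H_1: rank ker ∂_1 − rank ∂_2 = (27 − 8) − 17 = 2, and the invariant factors of ∂_2 are all 1, so H_1 = Z^2.
  H_2: rank ker ∂_2 − rank ∂_3 = (18 − 17) − 0 = 1, and there is no ∂_3, so H_2 = Z.

(K is a triangulation of the torus T^2.)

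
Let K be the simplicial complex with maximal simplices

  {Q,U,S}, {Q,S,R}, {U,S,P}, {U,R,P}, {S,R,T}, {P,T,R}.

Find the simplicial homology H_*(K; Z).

H_0 ≅ Z,  H_1 ≅ Z,  H_2 = 0.

Fix the vertex order P < Q < R < S < T < U and write every simplex with vertices in increasing order. Then dim K = 2 and the simplices of K are:

  0-simplices (6): P, Q, R, S, T, U
  1-simplices (12): PR, PS, PT, PU, QR, QS, QU, RS, RT, RU, ST, SU
  2-simplices (6): PRT, PRU, PSU, QRS, QSU, RST

so the chain groups are C_0 ≅ Z^6, C_1 ≅ Z^12, C_2 ≅ Z^6.

∂_1: C_1 → C_0 sends each edge [p,q] (with p < q) to q − p. For instance
  ∂RS = S − R.
This gives a 6×12 integer matrix of rank 5; reducing to Smith normal form yields diagonal entries (1,1,1,1,1).

Boundary ∂_2: C_2 → C_1 sends each 2-simplex [p,q,r] to [q,r] − [p,r] + [p,q]. For instance
  ∂QRS = RS − QS + QR,
  ∂PSU = SU − PU + PS.
The 12×6 boundary matrix has rank 6 and Smith normal form diag(1,1,1,1,1,1).

From H_k ≅ ker(∂_k) / im(∂_{k+1}) we obtain:

  H_0: rank C_0 − rank ∂_1 = 6 − 5 = 1, and the invariant factors of ∂_1 are all 1, so H_0 ≅ Z.
  H_1: rank ker ∂_1 − rank ∂_2 = (12 − 5) − 6 = 1, and the invariant factors of ∂_2 are all 1, so H_1 ≅ Z.
  H_2: rank ker ∂_2 − rank ∂_3 = (6 − 6) − 0 = 0, and there is no ∂_3, so H_2 ≅ 0.

As a check, the Euler characteristic is 6 − 12 + 6 = 0, which agrees with 1 − 1 + 0 = 0.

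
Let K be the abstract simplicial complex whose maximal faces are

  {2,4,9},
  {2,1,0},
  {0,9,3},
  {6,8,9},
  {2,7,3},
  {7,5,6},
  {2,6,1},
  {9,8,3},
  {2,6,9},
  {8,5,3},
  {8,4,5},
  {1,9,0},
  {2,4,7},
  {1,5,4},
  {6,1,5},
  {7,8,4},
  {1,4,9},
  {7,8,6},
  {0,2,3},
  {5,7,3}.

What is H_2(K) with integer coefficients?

H_2 ≅ 0.

Fix the vertex order 0 < 1 < 2 < 3 < 4 < 5 < 6 < 7 < 8 < 9 and write every simplex with vertices in increasing order. Then dim K = 2 and the simplices of K are:

  0-simplices (10): [0], [1], [2], [3], [4], [5], [6], [7], [8], [9]
  1-simplices (30): (30 of them)
  2-simplices (20): (20 of them)

so the chain groups are C_0 ≅ Z^10, C_1 ≅ Z^30, C_2 ≅ Z^20.

The boundary map ∂_1: C_1 → C_0 sends each edge [p,q] (with p < q) to q − p.
This gives a 10×30 integer matrix of rank 9; reducing to Smith normal form yields diagonal entries (1,1,1,1,1,1,1,1,1).

Boundary ∂_2: C_2 → C_1 acts by ∂[p,q,r] = [q,r] − [p,r] + [p,q]. For instance
  ∂[2,4,7] = [4,7] − [2,7] + [2,4],
  ∂[1,4,5] = [4,5] − [1,5] + [1,4].
The resulting 30×20 matrix has rank 20, and its Smith normal form has invariant factors (1,1,1,1,1,1,1,1,1,1,1,1,1,1,1,1,1,1,1,2).

Reading off H_k = ker ∂_k / im ∂_{k+1}:

  H_2: rank ker ∂_2 − rank ∂_3 = (20 − 20) − 0 = 0, and there is no ∂_3, so H_2 = 0.

(K is a triangulation of the Klein bottle.)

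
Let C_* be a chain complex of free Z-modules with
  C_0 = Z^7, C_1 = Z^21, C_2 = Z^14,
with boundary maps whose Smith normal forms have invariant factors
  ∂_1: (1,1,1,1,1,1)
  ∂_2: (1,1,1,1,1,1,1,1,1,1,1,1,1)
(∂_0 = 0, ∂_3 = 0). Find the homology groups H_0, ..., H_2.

H_0 ≅ Z,  H_1 ≅ Z^2,  H_2 ≅ Z.

H_0: b_0 = 7 − 0 − 6 = 1; torsion from ∂_1 factors > 1: none. So H_0 ≅ Z.
H_1: b_1 = 21 − 6 − 13 = 2; torsion from ∂_2 factors > 1: none. So H_1 ≅ Z^2.
H_2: b_2 = 14 − 13 − 0 = 1; torsion from ∂_3 factors > 1: none. So H_2 ≅ Z.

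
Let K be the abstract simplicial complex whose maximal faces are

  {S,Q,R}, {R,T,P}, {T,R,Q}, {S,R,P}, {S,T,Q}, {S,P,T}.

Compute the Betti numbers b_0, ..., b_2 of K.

b_0 = 1, b_1 = 0, b_2 = 1.

Take the total order P < Q < R < S < T on the vertex set. Then K (dimension 2) consists of the simplices:

  0-simplices (5): P, Q, R, S, T
  1-simplices (9): PR, PS, PT, QR, QS, QT, RS, RT, ST
  2-simplices (6): PRS, PRT, PST, QRS, QRT, QST

so the chain groups are C_0 ≅ Z^5, C_1 ≅ Z^9, C_2 ≅ Z^6.

∂_1: C_1 → C_0 sends each edge [p,q] (with p < q) to q − p.
This gives a 5×9 integer matrix of rank 4; reducing to Smith normal form yields diagonal entries (1,1,1,1).

Boundary ∂_2: C_2 → C_1 sends each 2-simplex [p,q,r] to [q,r] − [p,r] + [p,q]. For instance
  ∂PRT = RT − PT + PR,
  ∂PRS = RS − PS + PR.
This gives a 9×6 integer matrix of rank 5; reducing to Smith normal form yields diagonal entries (1,1,1,1,1).

Now H_k = ker ∂_k / im ∂_{k+1}, so:

  H_0: rank C_0 − rank ∂_1 = 5 − 4 = 1, and the invariant factors of ∂_1 are all 1, so H_0 = Z.
  H_1: rank ker ∂_1 − rank ∂_2 = (9 − 4) − 5 = 0, and the invariant factors of ∂_2 are all 1, so H_1 = 0.
  H_2: rank ker ∂_2 − rank ∂_3 = (6 − 5) − 0 = 1, and there is no ∂_3, so H_2 = Z.

As a check, the Euler characteristic is 5 − 9 + 6 = 2, which agrees with 1 − 0 + 1 = 2.

Hence the Betti numbers are b_0 = 1, b_1 = 0, b_2 = 1.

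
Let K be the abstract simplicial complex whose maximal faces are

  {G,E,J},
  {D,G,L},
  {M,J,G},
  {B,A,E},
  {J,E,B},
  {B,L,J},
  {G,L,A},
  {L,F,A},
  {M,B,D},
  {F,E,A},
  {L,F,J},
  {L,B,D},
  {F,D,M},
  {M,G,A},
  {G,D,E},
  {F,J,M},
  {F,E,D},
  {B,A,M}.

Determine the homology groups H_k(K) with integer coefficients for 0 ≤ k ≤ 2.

K has 9 vertices, 27 edges, 18 triangles.
rank ∂_0 = 0, rank ∂_1 = 8 ⇒ b_0 = 9 − 0 − 8 = 1; all invariant factors of ∂_1 are 1 so no torsion. So H_0 = Z.
rank ∂_1 = 8, rank ∂_2 = 17 ⇒ b_1 = 27 − 8 − 17 = 2; all invariant factors of ∂_2 are 1 so no torsion. So H_1 = Z^2.
rank ∂_2 = 17, rank ∂_3 = 0 ⇒ b_2 = 18 − 17 − 0 = 1. So H_2 = Z.

H_0 = Z,  H_1 = Z^2,  H_2 = Z.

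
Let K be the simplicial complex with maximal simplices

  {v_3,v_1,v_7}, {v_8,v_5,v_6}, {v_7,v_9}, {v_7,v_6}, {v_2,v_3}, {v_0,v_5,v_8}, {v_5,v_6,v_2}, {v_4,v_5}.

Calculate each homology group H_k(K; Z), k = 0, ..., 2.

H_0 ≅ Z,  H_1 ≅ Z,  H_2 = 0.

Take the total order v_0 < v_1 < v_2 < v_3 < v_4 < v_5 < v_6 < v_7 < v_8 < v_9 on the vertex set. Then K (dimension 2) consists of the simplices:

  0-simplices (10): [v_0], [v_1], [v_2], [v_3], [v_4], [v_5], [v_6], [v_7], [v_8], [v_9]
  1-simplices (14): [v_0,v_5], [v_0,v_8], [v_1,v_3], [v_1,v_7], [v_2,v_3], [v_2,v_5], [v_2,v_6], [v_3,v_7], [v_4,v_5], [v_5,v_6], [v_5,v_8], [v_6,v_7], [v_6,v_8], [v_7,v_9]
  2-simplices (4): [v_0,v_5,v_8], [v_1,v_3,v_7], [v_2,v_5,v_6], [v_5,v_6,v_8]

Hence C_0 ≅ Z^10, C_1 ≅ Z^14, C_2 ≅ Z^4.

∂_1: C_1 → C_0 sends each edge [p,q] (with p < q) to q − p. For instance
  ∂[v_6,v_8] = [v_8] − [v_6].
As a 10×14 matrix over Z this has rank 9, with invariant factors (1,1,1,1,1,1,1,1,1).

The boundary map ∂_2: C_2 → C_1 acts by ∂[p,q,r] = [q,r] − [p,r] + [p,q]. For instance
  ∂[v_0,v_5,v_8] = [v_5,v_8] − [v_0,v_8] + [v_0,v_5],
  ∂[v_2,v_5,v_6] = [v_5,v_6] − [v_2,v_6] + [v_2,v_5].
This gives a 14×4 integer matrix of rank 4; reducing to Smith normal form yields diagonal entries (1,1,1,1).

Computing H_k = (kernel of ∂_k) / (image of ∂_{k+1}):

  H_0: rank C_0 − rank ∂_1 = 10 − 9 = 1, and the invariant factors of ∂_1 are all 1, so H_0 ≅ Z.
  H_1: rank ker ∂_1 − rank ∂_2 = (14 − 9) − 4 = 1, and the invariant factors of ∂_2 are all 1, so H_1 ≅ Z.
  H_2: rank ker ∂_2 − rank ∂_3 = (4 − 4) − 0 = 0, and there is no ∂_3, so H_2 ≅ 0.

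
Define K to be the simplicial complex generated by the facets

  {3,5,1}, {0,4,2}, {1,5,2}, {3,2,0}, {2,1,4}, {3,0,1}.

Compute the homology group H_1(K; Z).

Fix the vertex order 0 < 1 < 2 < 3 < 4 < 5 and write every simplex with vertices in increasing order. Then dim K = 2 and the simplices of K are:

  0-simplices (6): [0], [1], [2], [3], [4], [5]
  1-simplices (12): [0,1], [0,2], [0,3], [0,4], [1,2], [1,3], [1,4], [1,5], [2,3], [2,4], [2,5], [3,5]
  2-simplices (6): [0,1,3], [0,2,3], [0,2,4], [1,2,4], [1,2,5], [1,3,5]

Hence C_0 ≅ Z^6, C_1 ≅ Z^12, C_2 ≅ Z^6.

The boundary map ∂_1: C_1 → C_0 is given by ∂[p,q] = [q] − [p].
The resulting 6×12 matrix has rank 5, and its Smith normal form has invariant factors (1,1,1,1,1).

∂_2: C_2 → C_1 acts by ∂[p,q,r] = [q,r] − [p,r] + [p,q]. For instance
  ∂[1,2,4] = [2,4] − [1,4] + [1,2],
  ∂[0,2,3] = [2,3] − [0,3] + [0,2].
This gives a 12×6 integer matrix of rank 6; reducing to Smith normal form yields diagonal entries (1,1,1,1,1,1).

Now H_k = ker ∂_k / im ∂_{k+1}, so:

  H_1: rank ker ∂_1 − rank ∂_2 = (12 − 5) − 6 = 1, and the invariant factors of ∂_2 are all 1, so H_1 ≅ Z.

H_1 = Z.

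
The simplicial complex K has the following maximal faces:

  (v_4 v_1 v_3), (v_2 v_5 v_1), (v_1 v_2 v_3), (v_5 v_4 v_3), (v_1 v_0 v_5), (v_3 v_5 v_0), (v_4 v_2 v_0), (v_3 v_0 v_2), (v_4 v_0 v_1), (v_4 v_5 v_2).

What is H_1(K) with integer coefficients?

Take the total order v_0 < v_1 < v_2 < v_3 < v_4 < v_5 on the vertex set. Then K (dimension 2) consists of the simplices:

  0-simplices (6): [v_0], [v_1], [v_2], [v_3], [v_4], [v_5]
  1-simplices (15): (15 of them)
  2-simplices (10): [v_0,v_1,v_4], [v_0,v_1,v_5], [v_0,v_2,v_3], [v_0,v_2,v_4], [v_0,v_3,v_5], [v_1,v_2,v_3], [v_1,v_2,v_5], [v_1,v_3,v_4], [v_2,v_4,v_5], [v_3,v_4,v_5]

so the chain groups are C_0 ≅ Z^6, C_1 ≅ Z^15, C_2 ≅ Z^10.

Boundary ∂_1: C_1 → C_0 is given by ∂[p,q] = [q] − [p].
This gives a 6×15 integer matrix of rank 5; reducing to Smith normal form yields diagonal entries (1,1,1,1,1).

Boundary ∂_2: C_2 → C_1 maps a triangle to the signed sum of its edges. For instance
  ∂[v_0,v_2,v_3] = [v_2,v_3] − [v_0,v_3] + [v_0,v_2],
  ∂[v_3,v_4,v_5] = [v_4,v_5] − [v_3,v_5] + [v_3,v_4].
This gives a 15×10 integer matrix of rank 10; reducing to Smith normal form yields diagonal entries (1,1,1,1,1,1,1,1,1,2).

Computing H_k = (kernel of ∂_k) / (image of ∂_{k+1}):

  H_1: rank ker ∂_1 − rank ∂_2 = (15 − 5) − 10 = 0, and ∂_2 has invariant factor 2 > 1, so H_1 ≅ Z/2Z.

H_1 ≅ Z/2Z.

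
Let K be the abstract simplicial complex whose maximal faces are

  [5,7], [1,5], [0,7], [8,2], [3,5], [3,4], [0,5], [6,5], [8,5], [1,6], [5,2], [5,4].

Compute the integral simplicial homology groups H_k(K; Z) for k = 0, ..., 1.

K has 9 vertices, 12 edges.
rank ∂_0 = 0, rank ∂_1 = 8 ⇒ b_0 = 9 − 0 − 8 = 1; all invariant factors of ∂_1 are 1 so no torsion. So H_0 ≅ Z.
rank ∂_1 = 8, rank ∂_2 = 0 ⇒ b_1 = 12 − 8 − 0 = 4. So H_1 ≅ Z^4.

H_0 = Z,  H_1 = Z^4.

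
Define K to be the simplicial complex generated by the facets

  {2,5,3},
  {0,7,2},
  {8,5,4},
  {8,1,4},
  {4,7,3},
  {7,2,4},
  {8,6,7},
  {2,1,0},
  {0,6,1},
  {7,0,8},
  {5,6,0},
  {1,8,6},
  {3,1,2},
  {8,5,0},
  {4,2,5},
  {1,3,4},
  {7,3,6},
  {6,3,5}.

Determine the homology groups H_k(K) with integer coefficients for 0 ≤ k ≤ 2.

Take the total order 0 < 1 < 2 < 3 < 4 < 5 < 6 < 7 < 8 on the vertex set. Then K (dimension 2) consists of the simplices:

  0-simplices (9): [0], [1], [2], [3], [4], [5], [6], [7], [8]
  1-simplices (27): (27 of them)
  2-simplices (18): [0,1,2], [0,1,6], [0,2,7], [0,5,6], [0,5,8], [0,7,8], [1,2,3], [1,3,4], [1,4,8], [1,6,8], [2,3,5], [2,4,5], [2,4,7], [3,4,7], [3,5,6], [3,6,7], [4,5,8], [6,7,8]

so the chain groups are C_0 ≅ Z^9, C_1 ≅ Z^27, C_2 ≅ Z^18.

Boundary ∂_1: C_1 → C_0 is given by ∂[p,q] = [q] − [p]. For instance
  ∂[2,4] = [4] − [2].
The resulting 9×27 matrix has rank 8, and its Smith normal form has invariant factors (1,1,1,1,1,1,1,1).

Boundary ∂_2: C_2 → C_1 sends each 2-simplex [p,q,r] to [q,r] − [p,r] + [p,q]. For instance
  ∂[0,1,2] = [1,2] − [0,2] + [0,1],
  ∂[3,6,7] = [6,7] − [3,7] + [3,6].
The 27×18 boundary matrix has rank 18 and Smith normal form diag(1,1,1,1,1,1,1,1,1,1,1,1,1,1,1,1,1,2).

From H_k ≅ ker(∂_k) / im(∂_{k+1}) we obtain:

  H_0: rank C_0 − rank ∂_1 = 9 − 8 = 1, and the invariant factors of ∂_1 are all 1, so H_0 = Z.
  H_1: rank ker ∂_1 − rank ∂_2 = (27 − 8) − 18 = 1, and ∂_2 has invariant factor 2 > 1, so H_1 = Z ⊕ Z/2Z.
  H_2: rank ker ∂_2 − rank ∂_3 = (18 − 18) − 0 = 0, and there is no ∂_3, so H_2 = 0.

H_0 ≅ Z,  H_1 ≅ Z ⊕ Z/2Z,  H_2 = 0.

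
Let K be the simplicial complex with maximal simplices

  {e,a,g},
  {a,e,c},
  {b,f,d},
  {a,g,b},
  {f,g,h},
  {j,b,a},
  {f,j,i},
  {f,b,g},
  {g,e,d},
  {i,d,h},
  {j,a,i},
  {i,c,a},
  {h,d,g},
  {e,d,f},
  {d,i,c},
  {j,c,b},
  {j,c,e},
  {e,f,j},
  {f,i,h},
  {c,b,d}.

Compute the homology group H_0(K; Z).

H_0 = Z.

We work with the vertex ordering a < b < c < d < e < f < g < h < i < j. The simplices of K, each written with vertices in increasing order, are:

  0-simplices (10): a, b, c, d, e, f, g, h, i, j
  1-simplices (30): ab, ac, ae, ag, ai, aj, bc, bd, bf, bg, bj, cd, ce, ci, cj, de, df, dg, dh, di, ef, eg, ej, fg, fh, fi, fj, gh, hi, ij
  2-simplices (20): abg, abj, ace, aci, aeg, aij, bcd, bcj, bdf, bfg, cdi, cej, def, deg, dgh, dhi, efj, fgh, fhi, fij

so the chain groups are C_0 ≅ Z^10, C_1 ≅ Z^30, C_2 ≅ Z^20.

Boundary ∂_1: C_1 → C_0 maps an edge to its endpoints' difference, ∂[p,q] = q − p.
The resulting 10×30 matrix has rank 9, and its Smith normal form has invariant factors (1,1,1,1,1,1,1,1,1).

The boundary map ∂_2: C_2 → C_1 maps a triangle to the signed sum of its edges. For instance
  ∂aeg = eg − ag + ae,
  ∂abj = bj − aj + ab.
As a 30×20 matrix over Z this has rank 20, with invariant factors (1,1,1,1,1,1,1,1,1,1,1,1,1,1,1,1,1,1,1,2).

Now H_k = ker ∂_k / im ∂_{k+1}, so:

  H_0: rank C_0 − rank ∂_1 = 10 − 9 = 1, and the invariant factors of ∂_1 are all 1, so H_0 ≅ Z.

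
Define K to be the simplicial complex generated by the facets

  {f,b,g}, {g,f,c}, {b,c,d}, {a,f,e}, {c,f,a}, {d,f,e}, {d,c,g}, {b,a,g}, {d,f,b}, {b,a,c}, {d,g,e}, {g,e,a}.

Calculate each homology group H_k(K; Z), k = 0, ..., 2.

H_0 ≅ Z,  H_1 ≅ Z/2Z,  H_2 = 0.

K has 7 vertices, 18 edges, 12 triangles.
rank ∂_0 = 0, rank ∂_1 = 6 ⇒ b_0 = 7 − 0 − 6 = 1; all invariant factors of ∂_1 are 1 so no torsion. So H_0 = Z.
rank ∂_1 = 6, rank ∂_2 = 12 ⇒ b_1 = 18 − 6 − 12 = 0; ∂_2 has invariant factor(s) [2] giving torsion. So H_1 = Z/2Z.
rank ∂_2 = 12, rank ∂_3 = 0 ⇒ b_2 = 12 − 12 − 0 = 0. So H_2 = 0.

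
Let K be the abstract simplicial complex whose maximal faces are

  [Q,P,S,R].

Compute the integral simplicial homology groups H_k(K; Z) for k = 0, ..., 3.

H_0 ≅ Z,  H_1 = 0,  H_2 = 0,  H_3 = 0.

K has 4 vertices, 6 edges, 4 triangles, 1 3-simplex.
rank ∂_0 = 0, rank ∂_1 = 3 ⇒ b_0 = 4 − 0 − 3 = 1; all invariant factors of ∂_1 are 1 so no torsion. So H_0 ≅ Z.
rank ∂_1 = 3, rank ∂_2 = 3 ⇒ b_1 = 6 − 3 − 3 = 0; all invariant factors of ∂_2 are 1 so no torsion. So H_1 ≅ 0.
rank ∂_2 = 3, rank ∂_3 = 1 ⇒ b_2 = 4 − 3 − 1 = 0; all invariant factors of ∂_3 are 1 so no torsion. So H_2 ≅ 0.
rank ∂_3 = 1, rank ∂_4 = 0 ⇒ b_3 = 1 − 1 − 0 = 0. So H_3 ≅ 0.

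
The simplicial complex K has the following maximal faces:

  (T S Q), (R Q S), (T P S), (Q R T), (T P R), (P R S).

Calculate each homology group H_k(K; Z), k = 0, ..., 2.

H_0 ≅ Z,  H_1 = 0,  H_2 ≅ Z.

Order the vertices as P < Q < R < S < T. Listing each simplex with vertices in this order, K has dimension 2 with simplices:

  0-simplices (5): P, Q, R, S, T
  1-simplices (9): PR, PS, PT, QR, QS, QT, RS, RT, ST
  2-simplices (6): PRS, PRT, PST, QRS, QRT, QST

Hence C_0 ≅ Z^5, C_1 ≅ Z^9, C_2 ≅ Z^6.

∂_1: C_1 → C_0 is given by ∂[p,q] = [q] − [p].
The 5×9 boundary matrix has rank 4 and Smith normal form diag(1,1,1,1).

∂_2: C_2 → C_1 sends each 2-simplex [p,q,r] to [q,r] − [p,r] + [p,q]. For instance
  ∂QST = ST − QT + QS,
  ∂QRS = RS − QS + QR.
This gives a 9×6 integer matrix of rank 5; reducing to Smith normal form yields diagonal entries (1,1,1,1,1).

Now H_k = ker ∂_k / im ∂_{k+1}, so:

  H_0: rank C_0 − rank ∂_1 = 5 − 4 = 1, and the invariant factors of ∂_1 are all 1, so H_0 = Z.
  H_1: rank ker ∂_1 − rank ∂_2 = (9 − 4) − 5 = 0, and the invariant factors of ∂_2 are all 1, so H_1 = 0.
  H_2: rank ker ∂_2 − rank ∂_3 = (6 − 5) − 0 = 1, and there is no ∂_3, so H_2 = Z.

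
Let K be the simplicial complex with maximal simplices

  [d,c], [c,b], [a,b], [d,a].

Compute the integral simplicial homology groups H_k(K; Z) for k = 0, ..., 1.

Order the vertices as a < b < c < d. Listing each simplex with vertices in this order, K has dimension 1 with simplices:

  0-simplices (4): a, b, c, d
  1-simplices (4): ab, ad, bc, cd

so the chain groups are C_0 ≅ Z^4, C_1 ≅ Z^4.

∂_1: C_1 → C_0 maps an edge to its endpoints' difference, ∂[p,q] = q − p. For instance
  ∂ab = b − a.
As a 4×4 matrix over Z this has rank 3, with invariant factors (1,1,1).

Now H_k = ker ∂_k / im ∂_{k+1}, so:

  H_0: rank C_0 − rank ∂_1 = 4 − 3 = 1, and the invariant factors of ∂_1 are all 1, so H_0 = Z.
  H_1: rank ker ∂_1 − rank ∂_2 = (4 − 3) − 0 = 1, and there is no ∂_2, so H_1 = Z.

H_0 = Z,  H_1 = Z.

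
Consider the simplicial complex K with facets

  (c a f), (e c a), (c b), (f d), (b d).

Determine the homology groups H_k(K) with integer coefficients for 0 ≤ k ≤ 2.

H_0 = Z,  H_1 = Z,  H_2 = 0.

Order the vertices as a < b < c < d < e < f. Listing each simplex with vertices in this order, K has dimension 2 with simplices:

  0-simplices (6): a, b, c, d, e, f
  1-simplices (8): ac, ae, af, bc, bd, ce, cf, df
  2-simplices (2): ace, acf

giving chain groups C_0 ≅ Z^6, C_1 ≅ Z^8, C_2 ≅ Z^2.

The boundary map ∂_1: C_1 → C_0 is given by ∂[p,q] = [q] − [p]. For instance
  ∂bc = c − b.
This gives a 6×8 integer matrix of rank 5; reducing to Smith normal form yields diagonal entries (1,1,1,1,1).

Boundary ∂_2: C_2 → C_1 sends each 2-simplex [p,q,r] to [q,r] − [p,r] + [p,q]. For instance
  ∂acf = cf − af + ac,
  ∂ace = ce − ae + ac.
As a 8×2 matrix over Z this has rank 2, with invariant factors (1,1).

From H_k ≅ ker(∂_k) / im(∂_{k+1}) we obtain:

  H_0: rank C_0 − rank ∂_1 = 6 − 5 = 1, and the invariant factors of ∂_1 are all 1, so H_0 ≅ Z.
  H_1: rank ker ∂_1 − rank ∂_2 = (8 − 5) − 2 = 1, and the invariant factors of ∂_2 are all 1, so H_1 ≅ Z.
  H_2: rank ker ∂_2 − rank ∂_3 = (2 − 2) − 0 = 0, and there is no ∂_3, so H_2 ≅ 0.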